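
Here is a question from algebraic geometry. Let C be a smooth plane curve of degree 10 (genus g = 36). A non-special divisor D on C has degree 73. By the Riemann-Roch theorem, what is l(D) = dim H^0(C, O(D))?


First, compute the genus of a smooth plane curve of degree 10:
g = (d-1)(d-2)/2 = (10-1)(10-2)/2 = 36
For a non-special divisor D (i.e., h^1(D) = 0), Riemann-Roch gives:
l(D) = deg(D) - g + 1
Since deg(D) = 73 >= 2g - 1 = 71, D is non-special.
l(D) = 73 - 36 + 1 = 38

38


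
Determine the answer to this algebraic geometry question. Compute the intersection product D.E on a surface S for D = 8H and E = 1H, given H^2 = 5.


Using bilinearity of the intersection pairing on a surface S:
(aH).(bH) = ab * (H.H)
We have H^2 = 5.
D.E = (8H).(1H) = 8*1*5
= 8*5
= 40

40


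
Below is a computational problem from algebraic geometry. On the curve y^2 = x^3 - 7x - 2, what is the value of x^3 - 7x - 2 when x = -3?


Compute x^3 - 7x - 2 at x = -3:
x^3 = (-3)^3 = -27
(-7)*x = (-7)*(-3) = 21
Sum: -27 + 21 - 2 = -8

-8


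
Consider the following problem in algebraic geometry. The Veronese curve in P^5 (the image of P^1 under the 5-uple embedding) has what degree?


The rational normal curve in P^5 is the image of P^1 under the 5-uple Veronese.
A general hyperplane in P^5 pulls back to a degree-5 form on P^1, which has 5 zeros,
so the curve meets a general hyperplane in 5 points. Degree = 5.

5


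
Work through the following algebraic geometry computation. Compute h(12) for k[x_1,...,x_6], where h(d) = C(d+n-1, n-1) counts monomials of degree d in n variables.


The Hilbert function for the polynomial ring in 6 variables is:
h(d) = C(d+n-1, n-1)
h(12) = C(12+6-1, 6-1) = C(17, 5)
= 17! / (5! * 12!)
= 6188

6188


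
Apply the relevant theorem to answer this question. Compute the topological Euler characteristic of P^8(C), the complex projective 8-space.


The complex projective space P^8 has one cell in each even real dimension 0, 2, ..., 16.
The cohomology groups are H^{2k}(P^8) = Z for k = 0,...,8, and 0 otherwise.
Euler characteristic = sum of Betti numbers = 1 per even-dimensional cohomology group.
chi(P^8) = 8 + 1 = 9

9


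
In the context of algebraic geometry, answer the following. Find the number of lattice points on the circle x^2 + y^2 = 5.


Systematically check integer values of x where x^2 <= 5.
For each valid x, check if 5 - x^2 is a perfect square.
x=1: 5 - 1 = 4, sqrt = 2 (valid)
x=2: 5 - 4 = 1, sqrt = 1 (valid)
Total integer solutions found: 8

8


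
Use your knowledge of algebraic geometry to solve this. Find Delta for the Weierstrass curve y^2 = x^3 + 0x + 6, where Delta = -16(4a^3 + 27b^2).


Compute each component:
4a^3 = 4*0^3 = 4*0 = 0
27b^2 = 27*6^2 = 27*36 = 972
4a^3 + 27b^2 = 0 + 972 = 972
Delta = -16*972 = -15552

-15552


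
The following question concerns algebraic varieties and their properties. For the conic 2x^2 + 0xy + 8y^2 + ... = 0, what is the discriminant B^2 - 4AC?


The discriminant of a conic Ax^2 + Bxy + Cy^2 + ... = 0 is B^2 - 4AC.
B^2 = 0^2 = 0
4AC = 4*2*8 = 64
Discriminant = 0 - 64 = -64

-64


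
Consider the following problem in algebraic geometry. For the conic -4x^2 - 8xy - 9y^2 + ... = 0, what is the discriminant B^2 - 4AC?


The discriminant of a conic Ax^2 + Bxy + Cy^2 + ... = 0 is B^2 - 4AC.
B^2 = (-8)^2 = 64
4AC = 4*(-4)*(-9) = 144
Discriminant = 64 - 144 = -80

-80


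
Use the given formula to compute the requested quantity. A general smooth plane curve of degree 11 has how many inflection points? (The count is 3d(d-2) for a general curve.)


For a general smooth plane curve C of degree d, the inflection points are
the intersection of C with its Hessian curve, which has degree 3(d-2).
By Bezout, the total intersection number is d * 3(d-2) = 11 * 27 = 297.
For a general curve every flex is ordinary, so each contributes
multiplicity 1 to C·Hess(C), and the number of distinct inflection
points is 3d(d-2).
Inflection points = 3*11*(11-2) = 3*11*9 = 297

297


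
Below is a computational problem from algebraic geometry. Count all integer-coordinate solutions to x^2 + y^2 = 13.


Systematically check integer values of x where x^2 <= 13.
For each valid x, check if 13 - x^2 is a perfect square.
x=2: 13 - 4 = 9, sqrt = 3 (valid)
x=3: 13 - 9 = 4, sqrt = 2 (valid)
Total integer solutions found: 8

8


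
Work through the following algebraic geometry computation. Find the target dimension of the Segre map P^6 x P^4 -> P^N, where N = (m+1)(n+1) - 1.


The Segre embedding maps P^m x P^n into P^N via
all products of coordinates from each factor.
N = (m+1)(n+1) - 1
N = (6+1)(4+1) - 1
N = 7*5 - 1
N = 35 - 1 = 34

34


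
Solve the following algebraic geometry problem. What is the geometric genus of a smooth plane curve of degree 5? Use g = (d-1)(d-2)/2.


Using the genus formula for smooth plane curves:
g = (d-1)(d-2)/2
g = (5-1)(5-2)/2
g = 4*3/2
g = 12/2 = 6

6


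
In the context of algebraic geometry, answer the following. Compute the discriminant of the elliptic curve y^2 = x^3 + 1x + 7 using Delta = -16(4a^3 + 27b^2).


Compute each component:
4a^3 = 4*1^3 = 4*1 = 4
27b^2 = 27*7^2 = 27*49 = 1323
4a^3 + 27b^2 = 4 + 1323 = 1327
Delta = -16*1327 = -21232

-21232


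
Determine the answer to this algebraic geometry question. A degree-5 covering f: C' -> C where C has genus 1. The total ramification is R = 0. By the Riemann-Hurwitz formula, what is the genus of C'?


Riemann-Hurwitz formula: 2g' - 2 = d(2g - 2) + R
Given: d = 5, g = 1, R = 0
2g' - 2 = 5*(2*1 - 2) + 0
2g' - 2 = 5*0 + 0
2g' - 2 = 0 + 0 = 0
2g' = 2
g' = 1

1


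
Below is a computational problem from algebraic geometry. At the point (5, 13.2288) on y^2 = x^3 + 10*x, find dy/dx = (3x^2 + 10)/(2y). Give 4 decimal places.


Using implicit differentiation of y^2 = x^3 + 10*x:
2y * dy/dx = 3x^2 + 10
dy/dx = (3x^2 + 10)/(2y)
Numerator: 3*5^2 + 10 = 85
Denominator: 2*13.2288 = 26.4576
dy/dx = 85/26.4576 = 3.2127

3.2127


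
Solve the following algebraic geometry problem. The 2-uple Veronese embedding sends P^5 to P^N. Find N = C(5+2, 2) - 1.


The Veronese embedding v_d: P^n -> P^N maps each point to all
degree-d monomials in n+1 homogeneous coordinates.
N = C(n+d, d) - 1
N = C(5+2, 2) - 1
N = C(7, 2) - 1
C(7, 2) = 21
N = 21 - 1 = 20

20


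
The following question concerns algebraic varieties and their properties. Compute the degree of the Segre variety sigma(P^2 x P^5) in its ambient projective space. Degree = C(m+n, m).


The degree of the Segre variety P^2 x P^5 is C(m+n, m).
= C(7, 2)
= 21

21


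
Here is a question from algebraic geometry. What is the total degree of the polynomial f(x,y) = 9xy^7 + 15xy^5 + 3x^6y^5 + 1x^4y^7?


Examine each term for its total degree (sum of exponents).
  Term '9xy^7' has total degree 1+7 = 8.
  Term '15xy^5' has total degree 1+5 = 6.
  Term '3x^6y^5' has total degree 6+5 = 11.
  Term '1x^4y^7' has total degree 4+7 = 11.
The maximum total degree among all terms is 11.

11


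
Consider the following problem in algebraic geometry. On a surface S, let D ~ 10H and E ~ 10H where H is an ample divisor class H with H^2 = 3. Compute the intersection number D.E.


Using bilinearity of the intersection pairing on a surface S:
(aH).(bH) = ab * (H.H)
We have H^2 = 3.
D.E = (10H).(10H) = 10*10*3
= 100*3
= 300

300


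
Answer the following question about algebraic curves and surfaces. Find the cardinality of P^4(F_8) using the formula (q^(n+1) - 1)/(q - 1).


P^4(F_8) has (q^(n+1) - 1)/(q - 1) points.
= 8^4 + 8^3 + 8^2 + 8^1 + 8^0
= 4096 + 512 + 64 + 8 + 1
= 4681

4681


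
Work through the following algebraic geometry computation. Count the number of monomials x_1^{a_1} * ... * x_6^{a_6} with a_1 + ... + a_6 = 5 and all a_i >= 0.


The number of degree-5 monomials in 6 variables is C(d+n-1, n-1).
= C(5+6-1, 6-1) = C(10, 5)
= 252

252


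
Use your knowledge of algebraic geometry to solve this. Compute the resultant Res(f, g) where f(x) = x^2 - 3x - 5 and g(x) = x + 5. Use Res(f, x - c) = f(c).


For Res(f, x - c), we evaluate f at x = c.
f(-5) = (-5)^2 - 3*(-5) - 5
= 25 + 15 - 5
= 40 - 5 = 35
Res(f, g) = 35

35


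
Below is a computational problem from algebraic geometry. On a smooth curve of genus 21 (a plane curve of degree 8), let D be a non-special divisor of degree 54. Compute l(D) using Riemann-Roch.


First, compute the genus of a smooth plane curve of degree 8:
g = (d-1)(d-2)/2 = (8-1)(8-2)/2 = 21
For a non-special divisor D (i.e., h^1(D) = 0), Riemann-Roch gives:
l(D) = deg(D) - g + 1
Since deg(D) = 54 >= 2g - 1 = 41, D is non-special.
l(D) = 54 - 21 + 1 = 34

34


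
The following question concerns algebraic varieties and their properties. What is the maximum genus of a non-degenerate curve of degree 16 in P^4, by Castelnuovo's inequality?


Castelnuovo's bound: write d - 1 = m(r-1) + epsilon with 0 <= epsilon < r-1.
d - 1 = 16 - 1 = 15
r - 1 = 4 - 1 = 3
15 = 5*3 + 0, so m = 5, epsilon = 0
pi(d, r) = m(m-1)(r-1)/2 + m*epsilon
= 5*4*3/2 + 5*0
= 60/2 + 0
= 30 + 0 = 30

30


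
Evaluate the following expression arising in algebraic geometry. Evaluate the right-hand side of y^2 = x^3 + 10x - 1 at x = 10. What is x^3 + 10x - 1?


Compute x^3 + 10x - 1 at x = 10:
x^3 = 10^3 = 1000
10*x = 10*10 = 100
Sum: 1000 + 100 - 1 = 1099

1099


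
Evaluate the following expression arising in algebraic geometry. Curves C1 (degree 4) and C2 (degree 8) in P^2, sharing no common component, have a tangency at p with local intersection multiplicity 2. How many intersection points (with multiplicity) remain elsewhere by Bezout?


By Bezout's theorem, the total intersection number is d1 * d2.
Total = 4 * 8 = 32
Intersection multiplicity at p = 2
Remaining intersections = 32 - 2 = 30

30


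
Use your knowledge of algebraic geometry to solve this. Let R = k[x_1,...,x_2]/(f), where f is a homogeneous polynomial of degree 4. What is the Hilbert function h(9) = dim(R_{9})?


For R = k[x_1,...,x_n]/(f) with f homogeneous of degree e:
The Hilbert series is (1 - t^e)/(1 - t)^n.
So h(d) = C(d+n-1, n-1) - C(d-e+n-1, n-1) for d >= e.
With n=2, e=4, d=9:
C(9+2-1, 2-1) = C(10, 1) = 10
C(9-4+2-1, 2-1) = C(6, 1) = 6
h(9) = 10 - 6 = 4

4


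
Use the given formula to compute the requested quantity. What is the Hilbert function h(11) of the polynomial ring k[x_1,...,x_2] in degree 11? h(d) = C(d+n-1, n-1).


The Hilbert function for the polynomial ring in 2 variables is:
h(d) = C(d+n-1, n-1)
h(11) = C(11+2-1, 2-1) = C(12, 1)
= 12! / (1! * 11!)
= 12

12


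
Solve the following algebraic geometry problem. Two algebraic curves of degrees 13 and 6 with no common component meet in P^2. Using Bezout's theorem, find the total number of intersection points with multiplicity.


Bezout's theorem states the intersection count equals the product of degrees.
Intersection count = 13 * 6 = 78

78


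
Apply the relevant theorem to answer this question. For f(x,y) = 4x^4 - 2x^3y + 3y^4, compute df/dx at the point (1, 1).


df/dx = 4*4*x^3 + 3*(-2)*x^2*y
At (1,1): 4*4*1^3 + 3*(-2)*1^2*1
= 16 - 6
= 10

10


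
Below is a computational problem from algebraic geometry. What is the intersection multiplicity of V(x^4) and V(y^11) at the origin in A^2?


The intersection multiplicity of V(x^a) and V(y^b) at the origin is:
I(O; V(x^4), V(y^11)) = dim_k(k[x,y]/(x^4, y^11))
A basis for k[x,y]/(x^4, y^11) is the set of monomials x^i * y^j
where 0 <= i < 4 and 0 <= j < 11.
The number of such monomials is 4 * 11 = 44

44


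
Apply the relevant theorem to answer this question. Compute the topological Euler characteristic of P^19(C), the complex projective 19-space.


The complex projective space P^19 has one cell in each even real dimension 0, 2, ..., 38.
The cohomology groups are H^{2k}(P^19) = Z for k = 0,...,19, and 0 otherwise.
Euler characteristic = sum of Betti numbers = 1 per even-dimensional cohomology group.
chi(P^19) = 19 + 1 = 20

20


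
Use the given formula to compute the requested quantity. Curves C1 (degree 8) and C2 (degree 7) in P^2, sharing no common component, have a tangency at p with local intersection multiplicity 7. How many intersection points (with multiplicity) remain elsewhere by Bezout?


By Bezout's theorem, the total intersection number is d1 * d2.
Total = 8 * 7 = 56
Intersection multiplicity at p = 7
Remaining intersections = 56 - 7 = 49

49


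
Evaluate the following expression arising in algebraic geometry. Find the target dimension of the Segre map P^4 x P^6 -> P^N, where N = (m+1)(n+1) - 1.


The Segre embedding maps P^m x P^n into P^N via
all products of coordinates from each factor.
N = (m+1)(n+1) - 1
N = (4+1)(6+1) - 1
N = 5*7 - 1
N = 35 - 1 = 34

34


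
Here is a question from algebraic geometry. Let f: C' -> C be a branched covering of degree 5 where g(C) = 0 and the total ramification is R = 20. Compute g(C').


Riemann-Hurwitz formula: 2g' - 2 = d(2g - 2) + R
Given: d = 5, g = 0, R = 20
2g' - 2 = 5*(2*0 - 2) + 20
2g' - 2 = 5*(-2) + 20
2g' - 2 = -10 + 20 = 10
2g' = 12
g' = 6

6


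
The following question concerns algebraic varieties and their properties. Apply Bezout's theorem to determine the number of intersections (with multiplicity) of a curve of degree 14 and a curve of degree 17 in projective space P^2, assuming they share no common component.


Bezout's theorem states the intersection count equals the product of degrees.
Intersection count = 14 * 17 = 238

238


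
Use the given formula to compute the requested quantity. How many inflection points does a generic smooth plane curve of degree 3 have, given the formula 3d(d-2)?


For a general smooth plane curve C of degree d, the inflection points are
the intersection of C with its Hessian curve, which has degree 3(d-2).
By Bezout, the total intersection number is d * 3(d-2) = 3 * 3 = 9.
For a general curve every flex is ordinary, so each contributes
multiplicity 1 to C·Hess(C), and the number of distinct inflection
points is 3d(d-2).
Inflection points = 3*3*(3-2) = 3*3*1 = 9

9


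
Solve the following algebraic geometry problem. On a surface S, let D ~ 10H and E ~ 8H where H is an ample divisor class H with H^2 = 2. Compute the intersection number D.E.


Using bilinearity of the intersection pairing on a surface S:
(aH).(bH) = ab * (H.H)
We have H^2 = 2.
D.E = (10H).(8H) = 10*8*2
= 80*2
= 160

160


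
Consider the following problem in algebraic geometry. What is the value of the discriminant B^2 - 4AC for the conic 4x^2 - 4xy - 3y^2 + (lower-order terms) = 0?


The discriminant of a conic Ax^2 + Bxy + Cy^2 + ... = 0 is B^2 - 4AC.
B^2 = (-4)^2 = 16
4AC = 4*4*(-3) = -48
Discriminant = 16 + 48 = 64

64


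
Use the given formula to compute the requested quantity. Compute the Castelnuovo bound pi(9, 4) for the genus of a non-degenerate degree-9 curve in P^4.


Castelnuovo's bound: write d - 1 = m(r-1) + epsilon with 0 <= epsilon < r-1.
d - 1 = 9 - 1 = 8
r - 1 = 4 - 1 = 3
8 = 2*3 + 2, so m = 2, epsilon = 2
pi(d, r) = m(m-1)(r-1)/2 + m*epsilon
= 2*1*3/2 + 2*2
= 6/2 + 4
= 3 + 4 = 7

7


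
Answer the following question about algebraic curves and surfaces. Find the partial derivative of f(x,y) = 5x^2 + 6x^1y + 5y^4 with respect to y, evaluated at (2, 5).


df/dy = 6*x^1 + 4*5*y^3
At (2,5): 6*2^1 + 4*5*5^3
= 12 + 2500
= 2512

2512


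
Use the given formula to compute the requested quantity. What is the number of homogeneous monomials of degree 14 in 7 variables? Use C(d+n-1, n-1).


The number of degree-14 monomials in 7 variables is C(d+n-1, n-1).
= C(14+7-1, 7-1) = C(20, 6)
= 38760

38760


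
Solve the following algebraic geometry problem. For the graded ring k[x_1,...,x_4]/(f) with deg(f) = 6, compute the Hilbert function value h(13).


For R = k[x_1,...,x_n]/(f) with f homogeneous of degree e:
The Hilbert series is (1 - t^e)/(1 - t)^n.
So h(d) = C(d+n-1, n-1) - C(d-e+n-1, n-1) for d >= e.
With n=4, e=6, d=13:
C(13+4-1, 4-1) = C(16, 3) = 560
C(13-6+4-1, 4-1) = C(10, 3) = 120
h(13) = 560 - 120 = 440

440


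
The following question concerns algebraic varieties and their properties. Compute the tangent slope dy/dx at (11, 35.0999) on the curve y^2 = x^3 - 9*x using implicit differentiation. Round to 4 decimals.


Using implicit differentiation of y^2 = x^3 - 9*x:
2y * dy/dx = 3x^2 - 9
dy/dx = (3x^2 - 9)/(2y)
Numerator: 3*11^2 - 9 = 354
Denominator: 2*35.0999 = 70.1998
dy/dx = 354/70.1998 = 5.0427

5.0427


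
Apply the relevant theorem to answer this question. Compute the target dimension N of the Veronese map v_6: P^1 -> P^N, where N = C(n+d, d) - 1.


The Veronese embedding v_d: P^n -> P^N maps each point to all
degree-d monomials in n+1 homogeneous coordinates.
N = C(n+d, d) - 1
N = C(1+6, 6) - 1
N = C(7, 6) - 1
C(7, 6) = 7
N = 7 - 1 = 6

6


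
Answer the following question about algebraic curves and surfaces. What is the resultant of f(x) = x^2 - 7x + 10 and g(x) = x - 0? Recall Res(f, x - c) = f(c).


For Res(f, x - c), we evaluate f at x = c.
f(0) = 0^2 - 7*0 + 10
= 0 + 0 + 10
= 0 + 10 = 10
Res(f, g) = 10

10


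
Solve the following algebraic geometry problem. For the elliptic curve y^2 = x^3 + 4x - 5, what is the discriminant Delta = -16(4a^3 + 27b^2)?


Compute each component:
4a^3 = 4*4^3 = 4*64 = 256
27b^2 = 27*(-5)^2 = 27*25 = 675
4a^3 + 27b^2 = 256 + 675 = 931
Delta = -16*931 = -14896

-14896


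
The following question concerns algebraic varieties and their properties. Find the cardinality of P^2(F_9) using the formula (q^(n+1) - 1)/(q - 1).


P^2(F_9) has (q^(n+1) - 1)/(q - 1) points.
= 9^2 + 9^1 + 9^0
= 81 + 9 + 1
= 91

91


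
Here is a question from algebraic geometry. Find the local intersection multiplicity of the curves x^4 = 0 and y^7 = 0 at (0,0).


The intersection multiplicity of V(x^a) and V(y^b) at the origin is:
I(O; V(x^4), V(y^7)) = dim_k(k[x,y]/(x^4, y^7))
A basis for k[x,y]/(x^4, y^7) is the set of monomials x^i * y^j
where 0 <= i < 4 and 0 <= j < 7.
The number of such monomials is 4 * 7 = 28

28


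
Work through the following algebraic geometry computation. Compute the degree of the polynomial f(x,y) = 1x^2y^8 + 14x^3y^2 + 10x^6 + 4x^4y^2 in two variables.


Examine each term for its total degree (sum of exponents).
  Term '1x^2y^8' has total degree 2+8 = 10.
  Term '14x^3y^2' has total degree 3+2 = 5.
  Term '10x^6' has total degree 6+0 = 6.
  Term '4x^4y^2' has total degree 4+2 = 6.
The maximum total degree among all terms is 10.

10


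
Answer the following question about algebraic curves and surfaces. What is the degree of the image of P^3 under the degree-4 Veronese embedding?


The Veronese variety v_4(P^3) has degree d^r.
d^r = 4^3 = 64

64


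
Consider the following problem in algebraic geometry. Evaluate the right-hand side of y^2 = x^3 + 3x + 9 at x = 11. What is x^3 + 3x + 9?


Compute x^3 + 3x + 9 at x = 11:
x^3 = 11^3 = 1331
3*x = 3*11 = 33
Sum: 1331 + 33 + 9 = 1373

1373


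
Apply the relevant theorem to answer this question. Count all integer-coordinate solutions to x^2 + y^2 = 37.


Systematically check integer values of x where x^2 <= 37.
For each valid x, check if 37 - x^2 is a perfect square.
x=1: 37 - 1 = 36, sqrt = 6 (valid)
x=6: 37 - 36 = 1, sqrt = 1 (valid)
Total integer solutions found: 8

8


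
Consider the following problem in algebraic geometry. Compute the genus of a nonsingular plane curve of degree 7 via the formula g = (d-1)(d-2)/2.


Using the genus formula for smooth plane curves:
g = (d-1)(d-2)/2
g = (7-1)(7-2)/2
g = 6*5/2
g = 30/2 = 15

15


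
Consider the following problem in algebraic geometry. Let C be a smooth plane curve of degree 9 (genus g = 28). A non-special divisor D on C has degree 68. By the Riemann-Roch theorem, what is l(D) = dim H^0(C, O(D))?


First, compute the genus of a smooth plane curve of degree 9:
g = (d-1)(d-2)/2 = (9-1)(9-2)/2 = 28
For a non-special divisor D (i.e., h^1(D) = 0), Riemann-Roch gives:
l(D) = deg(D) - g + 1
Since deg(D) = 68 >= 2g - 1 = 55, D is non-special.
l(D) = 68 - 28 + 1 = 41

41


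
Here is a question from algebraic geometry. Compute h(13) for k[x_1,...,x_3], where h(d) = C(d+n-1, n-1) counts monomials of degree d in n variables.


The Hilbert function for the polynomial ring in 3 variables is:
h(d) = C(d+n-1, n-1)
h(13) = C(13+3-1, 3-1) = C(15, 2)
= 15! / (2! * 13!)
= 105

105


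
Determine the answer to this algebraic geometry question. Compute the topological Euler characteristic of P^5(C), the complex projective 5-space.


The complex projective space P^5 has one cell in each even real dimension 0, 2, ..., 10.
The cohomology groups are H^{2k}(P^5) = Z for k = 0,...,5, and 0 otherwise.
Euler characteristic = sum of Betti numbers = 1 per even-dimensional cohomology group.
chi(P^5) = 5 + 1 = 6

6


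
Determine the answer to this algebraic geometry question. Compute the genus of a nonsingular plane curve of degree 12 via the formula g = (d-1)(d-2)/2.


Using the genus formula for smooth plane curves:
g = (d-1)(d-2)/2
g = (12-1)(12-2)/2
g = 11*10/2
g = 110/2 = 55

55


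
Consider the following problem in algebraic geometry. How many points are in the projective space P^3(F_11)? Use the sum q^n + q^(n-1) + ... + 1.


P^3(F_11) has (q^(n+1) - 1)/(q - 1) points.
= 11^3 + 11^2 + 11^1 + 11^0
= 1331 + 121 + 11 + 1
= 1464

1464


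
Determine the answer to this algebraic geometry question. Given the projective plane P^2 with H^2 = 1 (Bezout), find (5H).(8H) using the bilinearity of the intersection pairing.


Using bilinearity of the intersection pairing on the projective plane P^2:
(aH).(bH) = ab * (H.H)
We have H^2 = 1 (Bezout).
D.E = (5H).(8H) = 5*8*1
= 40*1
= 40

40


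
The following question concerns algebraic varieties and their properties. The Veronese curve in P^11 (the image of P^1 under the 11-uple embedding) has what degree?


The rational normal curve in P^11 is the image of P^1 under the 11-uple Veronese.
A general hyperplane in P^11 pulls back to a degree-11 form on P^1, which has 11 zeros,
so the curve meets a general hyperplane in 11 points. Degree = 11.

11


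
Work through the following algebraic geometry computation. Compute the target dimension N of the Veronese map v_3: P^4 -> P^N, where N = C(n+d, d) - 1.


The Veronese embedding v_d: P^n -> P^N maps each point to all
degree-d monomials in n+1 homogeneous coordinates.
N = C(n+d, d) - 1
N = C(4+3, 3) - 1
N = C(7, 3) - 1
C(7, 3) = 35
N = 35 - 1 = 34

34


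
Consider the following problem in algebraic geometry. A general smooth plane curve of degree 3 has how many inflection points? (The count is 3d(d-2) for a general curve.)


For a general smooth plane curve C of degree d, the inflection points are
the intersection of C with its Hessian curve, which has degree 3(d-2).
By Bezout, the total intersection number is d * 3(d-2) = 3 * 3 = 9.
For a general curve every flex is ordinary, so each contributes
multiplicity 1 to C·Hess(C), and the number of distinct inflection
points is 3d(d-2).
Inflection points = 3*3*(3-2) = 3*3*1 = 9

9


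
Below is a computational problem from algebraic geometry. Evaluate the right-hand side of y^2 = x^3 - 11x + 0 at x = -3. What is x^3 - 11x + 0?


Compute x^3 - 11x + 0 at x = -3:
x^3 = (-3)^3 = -27
(-11)*x = (-11)*(-3) = 33
Sum: -27 + 33 + 0 = 6

6


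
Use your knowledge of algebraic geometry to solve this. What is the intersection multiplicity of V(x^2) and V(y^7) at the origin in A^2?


The intersection multiplicity of V(x^a) and V(y^b) at the origin is:
I(O; V(x^2), V(y^7)) = dim_k(k[x,y]/(x^2, y^7))
A basis for k[x,y]/(x^2, y^7) is the set of monomials x^i * y^j
where 0 <= i < 2 and 0 <= j < 7.
The number of such monomials is 2 * 7 = 14

14


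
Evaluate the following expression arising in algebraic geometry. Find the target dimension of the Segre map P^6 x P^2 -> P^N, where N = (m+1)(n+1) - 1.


The Segre embedding maps P^m x P^n into P^N via
all products of coordinates from each factor.
N = (m+1)(n+1) - 1
N = (6+1)(2+1) - 1
N = 7*3 - 1
N = 21 - 1 = 20

20


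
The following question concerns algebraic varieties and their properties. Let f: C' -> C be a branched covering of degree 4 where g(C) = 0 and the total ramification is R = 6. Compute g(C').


Riemann-Hurwitz formula: 2g' - 2 = d(2g - 2) + R
Given: d = 4, g = 0, R = 6
2g' - 2 = 4*(2*0 - 2) + 6
2g' - 2 = 4*(-2) + 6
2g' - 2 = -8 + 6 = -2
2g' = 0
g' = 0

0


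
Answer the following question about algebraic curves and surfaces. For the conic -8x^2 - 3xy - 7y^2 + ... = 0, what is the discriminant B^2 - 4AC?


The discriminant of a conic Ax^2 + Bxy + Cy^2 + ... = 0 is B^2 - 4AC.
B^2 = (-3)^2 = 9
4AC = 4*(-8)*(-7) = 224
Discriminant = 9 - 224 = -215

-215


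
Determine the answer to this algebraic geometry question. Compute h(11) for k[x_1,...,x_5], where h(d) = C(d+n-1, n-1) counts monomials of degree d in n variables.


The Hilbert function for the polynomial ring in 5 variables is:
h(d) = C(d+n-1, n-1)
h(11) = C(11+5-1, 5-1) = C(15, 4)
= 15! / (4! * 11!)
= 1365

1365


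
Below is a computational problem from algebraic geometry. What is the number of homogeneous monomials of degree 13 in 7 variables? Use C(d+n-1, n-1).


The number of degree-13 monomials in 7 variables is C(d+n-1, n-1).
= C(13+7-1, 7-1) = C(19, 6)
= 27132

27132


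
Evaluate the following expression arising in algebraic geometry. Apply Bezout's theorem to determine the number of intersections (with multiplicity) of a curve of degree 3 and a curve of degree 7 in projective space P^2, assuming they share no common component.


Bezout's theorem states the intersection count equals the product of degrees.
Intersection count = 3 * 7 = 21

21


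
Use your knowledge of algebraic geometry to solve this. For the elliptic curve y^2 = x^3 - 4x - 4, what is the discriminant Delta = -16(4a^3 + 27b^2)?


Compute each component:
4a^3 = 4*(-4)^3 = 4*(-64) = -256
27b^2 = 27*(-4)^2 = 27*16 = 432
4a^3 + 27b^2 = -256 + 432 = 176
Delta = -16*176 = -2816

-2816


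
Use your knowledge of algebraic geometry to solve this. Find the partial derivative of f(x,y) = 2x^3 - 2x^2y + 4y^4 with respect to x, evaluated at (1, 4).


df/dx = 3*2*x^2 + 2*(-2)*x^1*y
At (1,4): 3*2*1^2 + 2*(-2)*1^1*4
= 6 - 16
= -10

-10


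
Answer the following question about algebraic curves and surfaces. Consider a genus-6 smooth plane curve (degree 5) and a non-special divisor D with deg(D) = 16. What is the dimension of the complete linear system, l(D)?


First, compute the genus of a smooth plane curve of degree 5:
g = (d-1)(d-2)/2 = (5-1)(5-2)/2 = 6
For a non-special divisor D (i.e., h^1(D) = 0), Riemann-Roch gives:
l(D) = deg(D) - g + 1
Since deg(D) = 16 >= 2g - 1 = 11, D is non-special.
l(D) = 16 - 6 + 1 = 11

11


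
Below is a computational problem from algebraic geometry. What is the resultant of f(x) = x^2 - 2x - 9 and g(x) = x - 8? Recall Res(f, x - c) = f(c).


For Res(f, x - c), we evaluate f at x = c.
f(8) = 8^2 - 2*8 - 9
= 64 - 16 - 9
= 48 - 9 = 39
Res(f, g) = 39

39


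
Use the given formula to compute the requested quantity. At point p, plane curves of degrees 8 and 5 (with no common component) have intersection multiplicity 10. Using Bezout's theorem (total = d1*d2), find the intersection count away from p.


By Bezout's theorem, the total intersection number is d1 * d2.
Total = 8 * 5 = 40
Intersection multiplicity at p = 10
Remaining intersections = 40 - 10 = 30

30


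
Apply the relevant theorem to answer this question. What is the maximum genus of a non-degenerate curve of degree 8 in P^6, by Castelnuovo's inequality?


Castelnuovo's bound: write d - 1 = m(r-1) + epsilon with 0 <= epsilon < r-1.
d - 1 = 8 - 1 = 7
r - 1 = 6 - 1 = 5
7 = 1*5 + 2, so m = 1, epsilon = 2
pi(d, r) = m(m-1)(r-1)/2 + m*epsilon
= 1*0*5/2 + 1*2
= 0/2 + 2
= 0 + 2 = 2

2


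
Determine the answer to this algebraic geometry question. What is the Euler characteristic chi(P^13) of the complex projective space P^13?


The complex projective space P^13 has one cell in each even real dimension 0, 2, ..., 26.
The cohomology groups are H^{2k}(P^13) = Z for k = 0,...,13, and 0 otherwise.
Euler characteristic = sum of Betti numbers = 1 per even-dimensional cohomology group.
chi(P^13) = 13 + 1 = 14

14


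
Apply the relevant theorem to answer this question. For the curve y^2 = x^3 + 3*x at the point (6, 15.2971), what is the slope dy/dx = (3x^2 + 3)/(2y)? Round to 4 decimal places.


Using implicit differentiation of y^2 = x^3 + 3*x:
2y * dy/dx = 3x^2 + 3
dy/dx = (3x^2 + 3)/(2y)
Numerator: 3*6^2 + 3 = 111
Denominator: 2*15.2971 = 30.5942
dy/dx = 111/30.5942 = 3.6281

3.6281


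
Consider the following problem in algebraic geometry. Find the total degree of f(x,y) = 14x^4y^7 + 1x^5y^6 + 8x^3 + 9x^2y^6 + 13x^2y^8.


Examine each term for its total degree (sum of exponents).
  Term '14x^4y^7' has total degree 4+7 = 11.
  Term '1x^5y^6' has total degree 5+6 = 11.
  Term '8x^3' has total degree 3+0 = 3.
  Term '9x^2y^6' has total degree 2+6 = 8.
  Term '13x^2y^8' has total degree 2+8 = 10.
The maximum total degree among all terms is 11.

11


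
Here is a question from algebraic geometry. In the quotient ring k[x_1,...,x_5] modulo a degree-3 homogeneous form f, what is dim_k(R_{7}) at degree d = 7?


For R = k[x_1,...,x_n]/(f) with f homogeneous of degree e:
The Hilbert series is (1 - t^e)/(1 - t)^n.
So h(d) = C(d+n-1, n-1) - C(d-e+n-1, n-1) for d >= e.
With n=5, e=3, d=7:
C(7+5-1, 5-1) = C(11, 4) = 330
C(7-3+5-1, 5-1) = C(8, 4) = 70
h(7) = 330 - 70 = 260

260


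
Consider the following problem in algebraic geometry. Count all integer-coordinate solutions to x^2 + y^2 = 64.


Systematically check integer values of x where x^2 <= 64.
For each valid x, check if 64 - x^2 is a perfect square.
x=0: 64 - 0 = 64, sqrt = 8 (valid)
x=8: 64 - 64 = 0, sqrt = 0 (valid)
Total integer solutions found: 4

4


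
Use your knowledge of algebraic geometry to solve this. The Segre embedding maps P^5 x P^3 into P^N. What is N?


The Segre embedding maps P^m x P^n into P^N via
all products of coordinates from each factor.
N = (m+1)(n+1) - 1
N = (5+1)(3+1) - 1
N = 6*4 - 1
N = 24 - 1 = 23

23


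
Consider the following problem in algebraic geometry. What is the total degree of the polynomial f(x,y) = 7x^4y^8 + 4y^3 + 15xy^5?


Examine each term for its total degree (sum of exponents).
  Term '7x^4y^8' has total degree 4+8 = 12.
  Term '4y^3' has total degree 0+3 = 3.
  Term '15xy^5' has total degree 1+5 = 6.
The maximum total degree among all terms is 12.

12


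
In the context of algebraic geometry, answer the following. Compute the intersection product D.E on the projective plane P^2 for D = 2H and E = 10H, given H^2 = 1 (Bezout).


Using bilinearity of the intersection pairing on the projective plane P^2:
(aH).(bH) = ab * (H.H)
We have H^2 = 1 (Bezout).
D.E = (2H).(10H) = 2*10*1
= 20*1
= 20

20


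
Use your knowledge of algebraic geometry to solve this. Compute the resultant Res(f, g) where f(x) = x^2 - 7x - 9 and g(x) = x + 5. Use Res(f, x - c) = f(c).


For Res(f, x - c), we evaluate f at x = c.
f(-5) = (-5)^2 - 7*(-5) - 9
= 25 + 35 - 9
= 60 - 9 = 51
Res(f, g) = 51

51


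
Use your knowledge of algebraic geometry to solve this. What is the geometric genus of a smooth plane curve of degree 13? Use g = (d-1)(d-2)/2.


Using the genus formula for smooth plane curves:
g = (d-1)(d-2)/2
g = (13-1)(13-2)/2
g = 12*11/2
g = 132/2 = 66

66


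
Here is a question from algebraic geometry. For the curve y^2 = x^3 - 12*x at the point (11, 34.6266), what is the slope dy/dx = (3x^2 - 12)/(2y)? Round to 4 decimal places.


Using implicit differentiation of y^2 = x^3 - 12*x:
2y * dy/dx = 3x^2 - 12
dy/dx = (3x^2 - 12)/(2y)
Numerator: 3*11^2 - 12 = 351
Denominator: 2*34.6266 = 69.2532
dy/dx = 351/69.2532 = 5.0684

5.0684


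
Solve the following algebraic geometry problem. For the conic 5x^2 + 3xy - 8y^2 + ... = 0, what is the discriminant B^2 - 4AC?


The discriminant of a conic Ax^2 + Bxy + Cy^2 + ... = 0 is B^2 - 4AC.
B^2 = 3^2 = 9
4AC = 4*5*(-8) = -160
Discriminant = 9 + 160 = 169

169


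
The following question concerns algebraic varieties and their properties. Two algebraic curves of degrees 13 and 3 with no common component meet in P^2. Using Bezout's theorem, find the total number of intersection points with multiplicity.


Bezout's theorem states the intersection count equals the product of degrees.
Intersection count = 13 * 3 = 39

39


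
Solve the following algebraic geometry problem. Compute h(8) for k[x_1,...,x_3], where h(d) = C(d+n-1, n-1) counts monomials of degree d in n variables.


The Hilbert function for the polynomial ring in 3 variables is:
h(d) = C(d+n-1, n-1)
h(8) = C(8+3-1, 3-1) = C(10, 2)
= 10! / (2! * 8!)
= 45

45


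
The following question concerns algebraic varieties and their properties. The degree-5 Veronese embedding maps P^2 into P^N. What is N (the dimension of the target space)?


The Veronese embedding v_d: P^n -> P^N maps each point to all
degree-d monomials in n+1 homogeneous coordinates.
N = C(n+d, d) - 1
N = C(2+5, 5) - 1
N = C(7, 5) - 1
C(7, 5) = 21
N = 21 - 1 = 20

20


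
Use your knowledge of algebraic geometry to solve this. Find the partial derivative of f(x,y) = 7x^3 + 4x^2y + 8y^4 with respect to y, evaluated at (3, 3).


df/dy = 4*x^2 + 4*8*y^3
At (3,3): 4*3^2 + 4*8*3^3
= 36 + 864
= 900

900


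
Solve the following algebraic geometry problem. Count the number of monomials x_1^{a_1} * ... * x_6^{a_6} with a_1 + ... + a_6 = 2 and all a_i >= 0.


The number of degree-2 monomials in 6 variables is C(d+n-1, n-1).
= C(2+6-1, 6-1) = C(7, 5)
= 21

21


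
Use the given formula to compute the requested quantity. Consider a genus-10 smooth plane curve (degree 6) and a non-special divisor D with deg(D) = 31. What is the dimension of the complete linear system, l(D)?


First, compute the genus of a smooth plane curve of degree 6:
g = (d-1)(d-2)/2 = (6-1)(6-2)/2 = 10
For a non-special divisor D (i.e., h^1(D) = 0), Riemann-Roch gives:
l(D) = deg(D) - g + 1
Since deg(D) = 31 >= 2g - 1 = 19, D is non-special.
l(D) = 31 - 10 + 1 = 22

22


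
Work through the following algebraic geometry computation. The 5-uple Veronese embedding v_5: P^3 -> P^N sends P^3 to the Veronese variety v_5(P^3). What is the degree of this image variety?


The Veronese variety v_5(P^3) has degree d^r.
d^r = 5^3 = 125

125


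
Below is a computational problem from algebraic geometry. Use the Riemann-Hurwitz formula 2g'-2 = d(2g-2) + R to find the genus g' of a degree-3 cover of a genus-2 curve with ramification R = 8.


Riemann-Hurwitz formula: 2g' - 2 = d(2g - 2) + R
Given: d = 3, g = 2, R = 8
2g' - 2 = 3*(2*2 - 2) + 8
2g' - 2 = 3*2 + 8
2g' - 2 = 6 + 8 = 14
2g' = 16
g' = 8

8


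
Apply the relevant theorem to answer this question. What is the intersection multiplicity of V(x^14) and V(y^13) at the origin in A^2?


The intersection multiplicity of V(x^a) and V(y^b) at the origin is:
I(O; V(x^14), V(y^13)) = dim_k(k[x,y]/(x^14, y^13))
A basis for k[x,y]/(x^14, y^13) is the set of monomials x^i * y^j
where 0 <= i < 14 and 0 <= j < 13.
The number of such monomials is 14 * 13 = 182

182


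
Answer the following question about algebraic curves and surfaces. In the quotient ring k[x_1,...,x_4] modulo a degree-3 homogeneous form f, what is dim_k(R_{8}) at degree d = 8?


For R = k[x_1,...,x_n]/(f) with f homogeneous of degree e:
The Hilbert series is (1 - t^e)/(1 - t)^n.
So h(d) = C(d+n-1, n-1) - C(d-e+n-1, n-1) for d >= e.
With n=4, e=3, d=8:
C(8+4-1, 4-1) = C(11, 3) = 165
C(8-3+4-1, 4-1) = C(8, 3) = 56
h(8) = 165 - 56 = 109

109


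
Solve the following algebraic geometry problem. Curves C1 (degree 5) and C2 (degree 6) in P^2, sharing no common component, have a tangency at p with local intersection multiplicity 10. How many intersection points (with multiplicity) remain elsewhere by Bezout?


By Bezout's theorem, the total intersection number is d1 * d2.
Total = 5 * 6 = 30
Intersection multiplicity at p = 10
Remaining intersections = 30 - 10 = 20

20


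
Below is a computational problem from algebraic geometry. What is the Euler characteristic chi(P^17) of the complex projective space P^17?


The complex projective space P^17 has one cell in each even real dimension 0, 2, ..., 34.
The cohomology groups are H^{2k}(P^17) = Z for k = 0,...,17, and 0 otherwise.
Euler characteristic = sum of Betti numbers = 1 per even-dimensional cohomology group.
chi(P^17) = 17 + 1 = 18

18


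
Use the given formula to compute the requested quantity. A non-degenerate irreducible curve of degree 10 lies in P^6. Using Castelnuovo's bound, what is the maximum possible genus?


Castelnuovo's bound: write d - 1 = m(r-1) + epsilon with 0 <= epsilon < r-1.
d - 1 = 10 - 1 = 9
r - 1 = 6 - 1 = 5
9 = 1*5 + 4, so m = 1, epsilon = 4
pi(d, r) = m(m-1)(r-1)/2 + m*epsilon
= 1*0*5/2 + 1*4
= 0/2 + 4
= 0 + 4 = 4

4


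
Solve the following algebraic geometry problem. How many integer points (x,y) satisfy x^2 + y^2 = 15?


Systematically check integer values of x where x^2 <= 15.
For each valid x, check if 15 - x^2 is a perfect square.
Total integer solutions found: 0

0


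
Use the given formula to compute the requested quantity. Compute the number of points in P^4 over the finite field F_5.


P^4(F_5) has (q^(n+1) - 1)/(q - 1) points.
= 5^4 + 5^3 + 5^2 + 5^1 + 5^0
= 625 + 125 + 25 + 5 + 1
= 781

781


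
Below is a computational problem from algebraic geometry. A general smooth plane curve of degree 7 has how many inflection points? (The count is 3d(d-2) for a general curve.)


For a general smooth plane curve C of degree d, the inflection points are
the intersection of C with its Hessian curve, which has degree 3(d-2).
By Bezout, the total intersection number is d * 3(d-2) = 7 * 15 = 105.
For a general curve every flex is ordinary, so each contributes
multiplicity 1 to C·Hess(C), and the number of distinct inflection
points is 3d(d-2).
Inflection points = 3*7*(7-2) = 3*7*5 = 105

105


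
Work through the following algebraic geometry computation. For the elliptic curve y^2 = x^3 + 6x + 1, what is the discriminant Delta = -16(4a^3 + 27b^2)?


Compute each component:
4a^3 = 4*6^3 = 4*216 = 864
27b^2 = 27*1^2 = 27*1 = 27
4a^3 + 27b^2 = 864 + 27 = 891
Delta = -16*891 = -14256

-14256


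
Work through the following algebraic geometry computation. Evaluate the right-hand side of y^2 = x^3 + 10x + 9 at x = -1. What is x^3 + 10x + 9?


Compute x^3 + 10x + 9 at x = -1:
x^3 = (-1)^3 = -1
10*x = 10*(-1) = -10
Sum: -1 - 10 + 9 = -2

-2


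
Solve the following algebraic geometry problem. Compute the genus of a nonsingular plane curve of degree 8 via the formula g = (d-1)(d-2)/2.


Using the genus formula for smooth plane curves:
g = (d-1)(d-2)/2
g = (8-1)(8-2)/2
g = 7*6/2
g = 42/2 = 21

21


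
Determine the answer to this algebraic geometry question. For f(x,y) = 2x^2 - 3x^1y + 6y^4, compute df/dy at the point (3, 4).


df/dy = (-3)*x^1 + 4*6*y^3
At (3,4): (-3)*3^1 + 4*6*4^3
= -9 + 1536
= 1527

1527


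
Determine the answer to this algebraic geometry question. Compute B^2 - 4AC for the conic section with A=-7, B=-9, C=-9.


The discriminant of a conic Ax^2 + Bxy + Cy^2 + ... = 0 is B^2 - 4AC.
B^2 = (-9)^2 = 81
4AC = 4*(-7)*(-9) = 252
Discriminant = 81 - 252 = -171

-171


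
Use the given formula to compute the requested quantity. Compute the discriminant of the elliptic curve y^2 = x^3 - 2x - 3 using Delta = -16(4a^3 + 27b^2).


Compute each component:
4a^3 = 4*(-2)^3 = 4*(-8) = -32
27b^2 = 27*(-3)^2 = 27*9 = 243
4a^3 + 27b^2 = -32 + 243 = 211
Delta = -16*211 = -3376

-3376


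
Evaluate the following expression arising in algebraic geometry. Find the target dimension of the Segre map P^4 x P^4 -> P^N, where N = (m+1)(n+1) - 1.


The Segre embedding maps P^m x P^n into P^N via
all products of coordinates from each factor.
N = (m+1)(n+1) - 1
N = (4+1)(4+1) - 1
N = 5*5 - 1
N = 25 - 1 = 24

24
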